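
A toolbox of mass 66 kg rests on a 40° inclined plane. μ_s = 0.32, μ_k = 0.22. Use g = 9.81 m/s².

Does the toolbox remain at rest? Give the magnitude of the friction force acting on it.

f ≈ 109 N

N = m g cos θ = 496 N.
Down-slope weight component: m g sin θ = 416 N.
μ_s N = 159 N.
416 > 159 N, so it slides; kinetic friction f = μ_k N = 0.22×496 = 109 N.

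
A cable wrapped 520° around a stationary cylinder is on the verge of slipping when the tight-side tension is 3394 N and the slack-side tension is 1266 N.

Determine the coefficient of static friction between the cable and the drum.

μ ≈ 0.109

T₂/T₁ = e^{μβ} → μ = ln(T₂/T₁)/β.
β = 520° = 9.076 rad.
μ = ln(3394/1266)/9.076 = ln(2.681)/9.076 = 0.109.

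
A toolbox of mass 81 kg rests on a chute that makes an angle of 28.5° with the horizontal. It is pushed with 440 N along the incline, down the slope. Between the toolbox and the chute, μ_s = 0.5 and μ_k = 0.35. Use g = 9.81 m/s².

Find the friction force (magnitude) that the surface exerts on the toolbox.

Perpendicular to the surface, N = m g cos θ = 81·9.81·cos 28.5° = 698.3 N.
For equilibrium along the incline the friction force must supply f = m g sin θ + P = 379.2 + 440 = 819.2 N (positive meaning up-slope).
Static friction can supply at most μ_s N = 349.2 N.
|819.2| exceeds 349.2 N, so the toolbox slips down-slope; friction is kinetic, f = μ_k N = 0.35×698.3 = 244 N.

f ≈ 244 N (up the incline)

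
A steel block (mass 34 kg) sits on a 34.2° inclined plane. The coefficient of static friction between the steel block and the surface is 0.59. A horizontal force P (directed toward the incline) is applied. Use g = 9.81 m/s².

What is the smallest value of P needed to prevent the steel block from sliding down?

The steel block tends to slide down (tan θ > μ_s), so at the point of impending slip friction acts up-slope at its limit: f = μ_s N.
Perpendicular to the incline: N = m g cos θ + P sin θ.
Along the incline: P cos θ + μ_s N = m g sin θ, i.e. P cos θ + μ_s (m g cos θ + P sin θ) = m g sin θ.
Solving, P (cos θ + μ_s sin θ) = m g (sin θ − μ_s cos θ), so P = 334×0.07411/1.159 = 21.3 N.

P_min ≈ 21.3 N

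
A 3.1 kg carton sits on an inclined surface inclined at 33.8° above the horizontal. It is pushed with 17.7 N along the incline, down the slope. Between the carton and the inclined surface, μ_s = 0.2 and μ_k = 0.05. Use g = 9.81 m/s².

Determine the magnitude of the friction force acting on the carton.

f ≈ 1.26 N (up the incline)

Perpendicular to the surface, N = m g cos θ = 3.1·9.81·cos 33.8° = 25.27 N.
The friction needed for equilibrium is m g sin θ + P = 16.92 + 17.7 = 34.62 N, measured positive up-slope.
The static-friction ceiling is μ_s N = 0.2 × 25.27 = 5.054 N.
Since |34.62| > 5.054 N, static friction cannot hold it; the carton slides down the incline and kinetic friction applies: f = μ_k N = 0.05 × 25.27 = 1.26 N.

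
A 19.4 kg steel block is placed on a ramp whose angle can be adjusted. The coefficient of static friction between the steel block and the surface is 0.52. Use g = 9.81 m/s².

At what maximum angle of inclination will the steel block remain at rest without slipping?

θ_max ≈ 27.5°

At the slip threshold, m g sin θ = μ_s · m g cos θ, so tan θ = μ_s.
θ_max = arctan(0.52) = 27.5°.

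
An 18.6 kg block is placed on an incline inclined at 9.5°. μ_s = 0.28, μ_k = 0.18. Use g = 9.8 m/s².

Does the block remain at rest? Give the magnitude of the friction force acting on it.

f ≈ 30.1 N

N = m g cos θ = 180 N.
Down-slope weight component: m g sin θ = 30.1 N.
μ_s N = 50.3 N.
30.1 ≤ 50.3 N, so it stays put; friction = 30.1 N.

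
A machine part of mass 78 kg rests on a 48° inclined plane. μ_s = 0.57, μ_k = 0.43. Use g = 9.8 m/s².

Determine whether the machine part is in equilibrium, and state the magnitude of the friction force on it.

f ≈ 220 N

N = m g cos θ = 511 N.
Down-slope weight component: m g sin θ = 568 N.
μ_s N = 292 N.
568 > 292 N, so it slides; kinetic friction f = μ_k N = 0.43×511 = 220 N.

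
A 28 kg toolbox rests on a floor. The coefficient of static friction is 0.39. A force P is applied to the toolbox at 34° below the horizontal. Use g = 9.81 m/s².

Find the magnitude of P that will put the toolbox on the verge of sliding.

N = m g + P sin α (the push presses the toolbox into the floor).
At impending slip, P cos α = μ_s N = μ_s (m g + P sin α).
Solving: P (cos α − μ_s sin α) = μ_s m g → P = 0.39×275/(cos 34° − 0.39 sin 34°) = 107/0.611 = 175 N.

P ≈ 175 N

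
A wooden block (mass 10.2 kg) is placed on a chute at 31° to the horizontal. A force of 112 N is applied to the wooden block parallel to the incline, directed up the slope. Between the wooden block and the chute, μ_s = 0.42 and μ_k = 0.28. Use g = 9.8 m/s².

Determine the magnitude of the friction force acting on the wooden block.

The normal reaction is N = m g cos θ = 85.68 N.
For equilibrium along the incline the friction force must supply f = m g sin θ − P = 51.48 − 112 = -60.52 N (positive meaning up-slope).
Static friction can supply at most μ_s N = 35.99 N.
Since |-60.52| > 35.99 N, static friction cannot hold it; the wooden block slides up the incline and kinetic friction applies: f = μ_k N = 0.28 × 85.68 = 24 N.

f ≈ 24 N (down the incline)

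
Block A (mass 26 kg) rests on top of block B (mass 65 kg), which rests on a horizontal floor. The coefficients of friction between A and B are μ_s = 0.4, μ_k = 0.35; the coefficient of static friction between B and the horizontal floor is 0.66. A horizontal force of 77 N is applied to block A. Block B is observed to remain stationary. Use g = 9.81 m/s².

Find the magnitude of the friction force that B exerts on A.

The normal force B exerts on A is simply A's weight, N₁ = 255.1 N.
So the A–B interface can sustain at most μ_s N₁ = 102 N of static friction.
Since P = 77 N ≤ 102 N, A does not slip on B; friction on A equals P = 77 N.
By Newton's third law B feels 77 N forward from A. With B stationary, the floor's static friction on B balances it: f₂ = 77 N (well within μ_s(m_A+m_B)g = 589.2 N).

f ≈ 77 N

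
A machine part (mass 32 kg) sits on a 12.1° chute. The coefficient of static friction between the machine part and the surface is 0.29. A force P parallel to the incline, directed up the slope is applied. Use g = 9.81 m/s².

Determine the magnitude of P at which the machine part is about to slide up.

P ≈ 155 N

At impending motion up the slope, friction acts down-slope at its limit: f = μ_s N.
P is parallel to the surface, so N = m g cos θ = 307 N.
Along the incline: P = m g sin θ + μ_s N = 65.8 + 0.29×307 = 155 N.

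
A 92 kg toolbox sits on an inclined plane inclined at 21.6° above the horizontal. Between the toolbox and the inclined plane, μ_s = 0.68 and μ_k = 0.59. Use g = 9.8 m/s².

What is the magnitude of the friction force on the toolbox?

The normal reaction is N = m g cos θ = 838.3 N.
Along the slope the weight component is m g sin θ = 331.9 N; friction must supply exactly this, acting up-slope.
Maximum static friction available: μ_s N = 0.68 × 838.3 = 570 N.
Since |331.9| ≤ 570 N, no slip — friction simply equals what equilibrium demands.

f ≈ 332 N (up the incline)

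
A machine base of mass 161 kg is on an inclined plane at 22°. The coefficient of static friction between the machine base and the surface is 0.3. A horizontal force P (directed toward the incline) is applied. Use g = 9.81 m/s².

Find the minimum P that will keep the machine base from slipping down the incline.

P_min ≈ 147 N

The machine base tends to slide down (tan θ > μ_s), so at the point of impending slip friction acts up-slope at its limit: f = μ_s N.
Perpendicular to the incline: N = m g cos θ + P sin θ.
Along the incline: P cos θ + μ_s N = m g sin θ, i.e. P cos θ + μ_s (m g cos θ + P sin θ) = m g sin θ.
Solving, P (cos θ + μ_s sin θ) = m g (sin θ − μ_s cos θ), so P = 1580×0.09645/1.04 = 147 N.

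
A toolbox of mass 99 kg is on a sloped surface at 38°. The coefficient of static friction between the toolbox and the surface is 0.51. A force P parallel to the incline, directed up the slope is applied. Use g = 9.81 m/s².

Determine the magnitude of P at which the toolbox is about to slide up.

P ≈ 988 N

At impending motion up the slope, friction acts down-slope at its limit: f = μ_s N.
P is parallel to the surface, so N = m g cos θ = 765 N.
Along the incline: P = m g sin θ + μ_s N = 598 + 0.51×765 = 988 N.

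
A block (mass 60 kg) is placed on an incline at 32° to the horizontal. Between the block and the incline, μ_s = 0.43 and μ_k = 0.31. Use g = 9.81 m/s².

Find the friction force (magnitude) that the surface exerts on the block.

Perpendicular to the surface, N = m g cos θ = 60·9.81·cos 32° = 499.2 N.
For equilibrium along the incline, friction must balance the weight component: f = m g sin θ = 311.9 N up the slope.
The static-friction ceiling is μ_s N = 0.43 × 499.2 = 214.6 N.
Since |311.9| > 214.6 N, static friction cannot hold it; the block slides down the incline and kinetic friction applies: f = μ_k N = 0.31 × 499.2 = 155 N.

f ≈ 155 N (up the incline)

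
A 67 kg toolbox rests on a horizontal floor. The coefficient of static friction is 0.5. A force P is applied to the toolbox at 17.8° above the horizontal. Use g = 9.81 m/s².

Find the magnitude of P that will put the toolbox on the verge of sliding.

N = m g − P sin α (the pull lifts the toolbox).
At impending slip, P cos α = μ_s N = μ_s (m g − P sin α).
Solving: P (cos α + μ_s sin α) = μ_s m g → P = 0.5×657/(cos 17.8° + 0.5 sin 17.8°) = 329/1.105 = 297 N.

P ≈ 297 N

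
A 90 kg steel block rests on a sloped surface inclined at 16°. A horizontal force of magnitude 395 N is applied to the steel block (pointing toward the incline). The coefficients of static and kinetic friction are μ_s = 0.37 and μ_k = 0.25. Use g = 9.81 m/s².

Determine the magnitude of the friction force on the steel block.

Resolve perpendicular to the incline: N = m g cos θ + P sin θ = 90×9.81×cos 16° + 395×sin 16° = 957.6 N.
Parallel to the incline: P cos θ − m g sin θ = 379.7 − 243.4 = 136.3 N; the friction needed to balance this is 136.3 N acting down the slope.
The limit of static friction is μ_s N = 354.3 N.
|f_req| = 136.3 ≤ 354.3 N → the steel block is in equilibrium; friction equals the required value.

f ≈ 136 N (down the incline)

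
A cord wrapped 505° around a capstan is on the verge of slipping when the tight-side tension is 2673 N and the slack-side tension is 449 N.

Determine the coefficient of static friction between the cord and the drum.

T₂/T₁ = e^{μβ} → μ = ln(T₂/T₁)/β.
β = 505° = 8.814 rad.
μ = ln(2673/449)/8.814 = ln(5.953)/8.814 = 0.202.

μ ≈ 0.202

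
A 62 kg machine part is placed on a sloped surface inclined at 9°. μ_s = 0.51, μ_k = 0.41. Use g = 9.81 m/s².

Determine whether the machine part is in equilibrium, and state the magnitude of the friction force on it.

f ≈ 95.1 N

N = m g cos θ = 601 N.
Down-slope weight component: m g sin θ = 95.1 N.
μ_s N = 306 N.
95.1 ≤ 306 N, so it stays put; friction = 95.1 N.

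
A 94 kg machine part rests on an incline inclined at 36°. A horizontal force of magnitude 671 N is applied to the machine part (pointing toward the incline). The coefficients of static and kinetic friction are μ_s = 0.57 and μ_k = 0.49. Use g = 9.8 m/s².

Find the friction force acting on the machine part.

The horizontal push has a component P sin θ into the surface, so N = m g cos θ + P sin θ = 745.3 + 394.4 = 1140 N.
Parallel to the incline: P cos θ − m g sin θ = 542.9 − 541.5 = 1.383 N; the friction needed to balance this is 1.383 N acting down the slope.
Maximum static friction: μ_s N = 0.57 × 1140 = 649.6 N.
|f_req| = 1.383 ≤ 649.6 N → the machine part is in equilibrium; friction equals the required value.

f ≈ 1.38 N (down the incline)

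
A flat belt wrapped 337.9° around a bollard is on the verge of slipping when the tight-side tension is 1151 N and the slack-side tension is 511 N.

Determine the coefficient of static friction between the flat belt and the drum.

T₂/T₁ = e^{μβ} → μ = ln(T₂/T₁)/β.
β = 337.9° = 5.897 rad.
μ = ln(1151/511)/5.897 = ln(2.252)/5.897 = 0.138.

μ ≈ 0.138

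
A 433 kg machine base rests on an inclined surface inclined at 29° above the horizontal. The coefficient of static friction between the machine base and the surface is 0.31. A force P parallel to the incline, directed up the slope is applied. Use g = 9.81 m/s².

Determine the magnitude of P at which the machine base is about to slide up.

At impending motion up the slope, friction acts down-slope at its limit: f = μ_s N.
P is parallel to the surface, so N = m g cos θ = 3720 N.
Along the incline: P = m g sin θ + μ_s N = 2060 + 0.31×3720 = 3210 N.

P ≈ 3210 N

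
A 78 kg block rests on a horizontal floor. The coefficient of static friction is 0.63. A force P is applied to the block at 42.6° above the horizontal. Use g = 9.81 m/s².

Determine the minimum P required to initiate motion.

N = m g − P sin α (the pull lifts the block).
At impending slip, P cos α = μ_s N = μ_s (m g − P sin α).
Solving: P (cos α + μ_s sin α) = μ_s m g → P = 0.63×765/(cos 42.6° + 0.63 sin 42.6°) = 482/1.163 = 415 N.

P ≈ 415 N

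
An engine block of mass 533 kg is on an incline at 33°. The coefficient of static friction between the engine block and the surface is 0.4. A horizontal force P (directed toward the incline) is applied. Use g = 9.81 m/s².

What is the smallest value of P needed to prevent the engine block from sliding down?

The engine block tends to slide down (tan θ > μ_s), so at the point of impending slip friction acts up-slope at its limit: f = μ_s N.
Perpendicular to the incline: N = m g cos θ + P sin θ.
Along the incline: P cos θ + μ_s N = m g sin θ, i.e. P cos θ + μ_s (m g cos θ + P sin θ) = m g sin θ.
Solving, P (cos θ + μ_s sin θ) = m g (sin θ − μ_s cos θ), so P = 5230×0.2092/1.057 = 1040 N.

P_min ≈ 1040 N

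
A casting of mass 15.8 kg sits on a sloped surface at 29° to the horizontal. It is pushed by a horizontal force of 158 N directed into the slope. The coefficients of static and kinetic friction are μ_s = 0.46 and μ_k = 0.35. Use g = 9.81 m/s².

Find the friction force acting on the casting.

Resolve perpendicular to the incline: N = m g cos θ + P sin θ = 15.8×9.81×cos 29° + 158×sin 29° = 212.2 N.
Parallel to the incline: P cos θ − m g sin θ = 138.2 − 75.14 = 63.05 N; the friction needed to balance this is 63.05 N acting down the slope.
Maximum static friction: μ_s N = 0.46 × 212.2 = 97.6 N.
Since 63.05 N is within the 97.6 N limit, the casting stays put and friction is exactly 63 N.

f ≈ 63 N (down the incline)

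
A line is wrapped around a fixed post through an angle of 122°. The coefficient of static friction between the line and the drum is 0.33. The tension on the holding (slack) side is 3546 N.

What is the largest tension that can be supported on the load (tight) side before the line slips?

T_max ≈ 7160 N

At impending slip the capstan equation gives T₂/T₁ = e^{μβ} with β in radians.
β = 122° × π/180 = 2.129 rad.
e^{μβ} = e^{0.33×2.129} = 2.019.
T₂ = T₁ · e^{μβ} = 3546 × 2.019 = 7160 N.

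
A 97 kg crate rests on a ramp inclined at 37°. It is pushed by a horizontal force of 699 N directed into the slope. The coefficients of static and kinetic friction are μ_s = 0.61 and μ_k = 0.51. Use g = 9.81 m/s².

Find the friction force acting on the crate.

Resolve perpendicular to the incline: N = m g cos θ + P sin θ = 97×9.81×cos 37° + 699×sin 37° = 1181 N.
Along the incline, the net driving force (taking up-slope positive) is P cos θ − m g sin θ = 558.2 − 572.7 = -14.42 N, so equilibrium requires friction f = 14.42 N (up-slope).
Maximum static friction: μ_s N = 0.61 × 1181 = 720.2 N.
Since 14.42 N is within the 720.2 N limit, the crate stays put and friction is exactly 14.4 N.

f ≈ 14.4 N (up the incline)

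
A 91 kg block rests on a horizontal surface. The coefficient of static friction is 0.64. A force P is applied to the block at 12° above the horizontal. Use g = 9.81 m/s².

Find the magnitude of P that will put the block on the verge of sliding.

N = m g − P sin α (the pull lifts the block).
At impending slip, P cos α = μ_s N = μ_s (m g − P sin α).
Solving: P (cos α + μ_s sin α) = μ_s m g → P = 0.64×893/(cos 12° + 0.64 sin 12°) = 571/1.111 = 514 N.

P ≈ 514 N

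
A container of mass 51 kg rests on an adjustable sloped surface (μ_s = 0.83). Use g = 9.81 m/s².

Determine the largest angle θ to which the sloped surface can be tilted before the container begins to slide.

At the slip threshold, m g sin θ = μ_s · m g cos θ, so tan θ = μ_s.
θ_max = arctan(0.83) = 39.7°.

θ_max ≈ 39.7°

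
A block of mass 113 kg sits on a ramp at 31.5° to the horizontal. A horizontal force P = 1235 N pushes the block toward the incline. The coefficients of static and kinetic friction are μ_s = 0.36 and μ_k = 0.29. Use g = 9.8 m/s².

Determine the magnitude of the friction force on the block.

f ≈ 474 N (down the incline)

Normal direction: N = m g cos θ + P sin θ = 1589 N.
Parallel to the incline: P cos θ − m g sin θ = 1053 − 578.6 = 474.4 N; the friction needed to balance this is 474.4 N acting down the slope.
Maximum static friction: μ_s N = 0.36 × 1589 = 572.2 N.
Since 474.4 N is within the 572.2 N limit, the block stays put and friction is exactly 474 N.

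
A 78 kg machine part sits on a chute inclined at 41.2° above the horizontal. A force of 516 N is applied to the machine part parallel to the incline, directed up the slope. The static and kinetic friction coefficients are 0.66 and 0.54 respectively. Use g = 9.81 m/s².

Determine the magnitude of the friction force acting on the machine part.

f ≈ 12 N (down the incline)

Normal force: N = m g cos θ = 78 × 9.81 × cos 41.2° = 575.7 N.
For equilibrium along the incline the friction force must supply f = m g sin θ − P = 504 − 516 = -11.98 N (positive meaning up-slope).
Maximum static friction available: μ_s N = 0.66 × 575.7 = 380 N.
Since |-11.98| ≤ 380 N, the machine part remains in static equilibrium and friction takes exactly the required value.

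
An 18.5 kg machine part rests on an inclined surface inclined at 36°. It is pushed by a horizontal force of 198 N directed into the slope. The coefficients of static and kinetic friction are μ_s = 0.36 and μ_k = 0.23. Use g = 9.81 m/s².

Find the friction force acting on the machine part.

f ≈ 53.5 N (down the incline)

Resolve perpendicular to the incline: N = m g cos θ + P sin θ = 18.5×9.81×cos 36° + 198×sin 36° = 263.2 N.
Parallel to the incline: P cos θ − m g sin θ = 160.2 − 106.7 = 53.51 N; the friction needed to balance this is 53.51 N acting down the slope.
The limit of static friction is μ_s N = 94.75 N.
|f_req| = 53.51 ≤ 94.75 N → the machine part is in equilibrium; friction equals the required value.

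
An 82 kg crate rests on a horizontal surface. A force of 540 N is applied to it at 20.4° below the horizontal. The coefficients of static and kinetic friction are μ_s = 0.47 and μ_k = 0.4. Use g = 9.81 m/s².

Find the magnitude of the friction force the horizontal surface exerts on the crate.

f ≈ 397 N

Vertical equilibrium gives N = m g + P sin α = 992.6 N.
The horizontal driving force is P cos α = 506.1 N, so equilibrium needs friction f = 506.1 N.
The static-friction limit is μ_s N = 466.5 N.
506.1 > 466.5 N → the crate slides; f = μ_k N = 0.4×992.6 = 397 N.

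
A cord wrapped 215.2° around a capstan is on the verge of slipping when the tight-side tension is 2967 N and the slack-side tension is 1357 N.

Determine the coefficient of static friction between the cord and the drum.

T₂/T₁ = e^{μβ} → μ = ln(T₂/T₁)/β.
β = 215.2° = 3.756 rad.
μ = ln(2967/1357)/3.756 = ln(2.186)/3.756 = 0.208.

μ ≈ 0.208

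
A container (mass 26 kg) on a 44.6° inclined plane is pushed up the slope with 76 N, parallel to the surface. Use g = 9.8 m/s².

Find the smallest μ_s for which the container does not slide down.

N = m g cos θ = 181.4 N.
Friction must make up the shortfall along the incline: f = m g sin θ − P = 178.9 − 76 = 102.9 N.
At the threshold f = μ_s N, so μ_s,min = 102.9/181.4 = 0.567.

μ_s,min ≈ 0.567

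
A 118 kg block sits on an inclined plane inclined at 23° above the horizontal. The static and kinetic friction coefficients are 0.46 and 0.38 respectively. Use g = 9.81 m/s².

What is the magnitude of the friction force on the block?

f ≈ 452 N (up the incline)

Normal force: N = m g cos θ = 118 × 9.81 × cos 23° = 1066 N.
For equilibrium along the incline, friction must balance the weight component: f = m g sin θ = 452.3 N up the slope.
The static-friction ceiling is μ_s N = 0.46 × 1066 = 490.2 N.
Since |452.3| ≤ 490.2 N, no slip — friction simply equals what equilibrium demands.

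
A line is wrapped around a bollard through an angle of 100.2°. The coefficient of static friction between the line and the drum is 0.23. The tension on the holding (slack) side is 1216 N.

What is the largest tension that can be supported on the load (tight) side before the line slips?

T_max ≈ 1820 N

At impending slip the capstan equation gives T₂/T₁ = e^{μβ} with β in radians.
β = 100.2° × π/180 = 1.749 rad.
e^{μβ} = e^{0.23×1.749} = 1.495.
T₂ = T₁ · e^{μβ} = 1216 × 1.495 = 1820 N.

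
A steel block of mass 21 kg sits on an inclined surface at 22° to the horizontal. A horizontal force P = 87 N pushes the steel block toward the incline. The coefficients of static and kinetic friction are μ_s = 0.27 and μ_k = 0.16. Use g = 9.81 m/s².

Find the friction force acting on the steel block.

f ≈ 3.49 N (down the incline)

Resolve perpendicular to the incline: N = m g cos θ + P sin θ = 21×9.81×cos 22° + 87×sin 22° = 223.6 N.
Along the incline, the net driving force (taking up-slope positive) is P cos θ − m g sin θ = 80.66 − 77.17 = 3.492 N, so equilibrium requires friction f = -3.492 N (down-slope).
Maximum static friction: μ_s N = 0.27 × 223.6 = 60.37 N.
Since 3.492 N is within the 60.37 N limit, the steel block stays put and friction is exactly 3.49 N.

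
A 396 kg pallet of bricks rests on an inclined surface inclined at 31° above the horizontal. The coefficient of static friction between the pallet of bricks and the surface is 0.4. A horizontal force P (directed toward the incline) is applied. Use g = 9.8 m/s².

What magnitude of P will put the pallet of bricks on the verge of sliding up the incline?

P ≈ 5110 N

At impending motion up the slope, friction acts down-slope at its limit: f = μ_s N.
Perpendicular to the incline: N = m g cos θ + P sin θ.
Along the incline: P cos θ = m g sin θ + μ_s N = m g sin θ + μ_s (m g cos θ + P sin θ).
Solving, P (cos θ − μ_s sin θ) = m g (sin θ + μ_s cos θ), so P = 396×9.8×(sin 31° + 0.4 cos 31°)/(cos 31° − 0.4 sin 31°) = 3880×0.8579/0.6512 = 5110 N.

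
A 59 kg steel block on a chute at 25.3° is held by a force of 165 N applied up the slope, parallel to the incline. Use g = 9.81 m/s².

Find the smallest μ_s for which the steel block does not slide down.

N = m g cos θ = 523.3 N.
Friction must make up the shortfall along the incline: f = m g sin θ − P = 247.4 − 165 = 82.35 N.
At the threshold f = μ_s N, so μ_s,min = 82.35/523.3 = 0.157.

μ_s,min ≈ 0.157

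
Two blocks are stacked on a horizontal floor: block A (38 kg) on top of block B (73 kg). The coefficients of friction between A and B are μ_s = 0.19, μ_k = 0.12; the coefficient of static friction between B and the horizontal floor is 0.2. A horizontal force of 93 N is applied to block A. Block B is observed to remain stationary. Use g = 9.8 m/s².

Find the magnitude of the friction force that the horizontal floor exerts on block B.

f ≈ 44.7 N

Normal force at the A–B interface: N₁ = m_A g = 372.4 N.
So the A–B interface can sustain at most μ_s N₁ = 70.76 N of static friction.
Since P = 93 N > 70.76 N, A slides on B; the A–B friction is kinetic: f₁ = μ_k N₁ = 0.12×372.4 = 44.7 N.
B experiences an equal 44.7 N forward from A (third law). B is in equilibrium, so the floor supplies f₂ = 44.7 N of static friction (limit μ_s(m_A+m_B)g = 217.6 N, not exceeded).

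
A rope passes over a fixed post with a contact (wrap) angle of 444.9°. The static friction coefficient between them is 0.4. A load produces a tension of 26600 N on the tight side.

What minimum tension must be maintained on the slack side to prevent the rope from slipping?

Capstan equation at impending slip: T_tight/T_slack = e^{μβ}.
β = 444.9° = 7.765 rad; e^{μβ} = e^{0.4×7.765} = 22.33.
T_slack = T_tight / e^{μβ} = 26600 / 22.33 = 1190 N.

T_min ≈ 1190 N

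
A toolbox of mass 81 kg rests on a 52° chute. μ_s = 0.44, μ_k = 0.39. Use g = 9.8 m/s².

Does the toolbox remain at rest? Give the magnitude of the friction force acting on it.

N = m g cos θ = 489 N.
Down-slope weight component: m g sin θ = 626 N.
μ_s N = 215 N.
626 > 215 N, so it slides; kinetic friction f = μ_k N = 0.39×489 = 191 N.

f ≈ 191 N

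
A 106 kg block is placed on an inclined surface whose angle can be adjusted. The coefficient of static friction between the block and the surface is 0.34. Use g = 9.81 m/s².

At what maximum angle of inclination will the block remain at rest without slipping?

At the slip threshold, m g sin θ = μ_s · m g cos θ, so tan θ = μ_s.
θ_max = arctan(0.34) = 18.8°.

θ_max ≈ 18.8°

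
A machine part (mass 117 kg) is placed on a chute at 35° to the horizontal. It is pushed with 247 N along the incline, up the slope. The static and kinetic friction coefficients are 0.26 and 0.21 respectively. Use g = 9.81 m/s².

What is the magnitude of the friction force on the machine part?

f ≈ 197 N (up the incline)

Normal force: N = m g cos θ = 117 × 9.81 × cos 35° = 940.2 N.
For equilibrium along the incline the friction force must supply f = m g sin θ − P = 658.3 − 247 = 411.3 N (positive meaning up-slope).
Maximum static friction available: μ_s N = 0.26 × 940.2 = 244.5 N.
Since |411.3| > 244.5 N, static friction cannot hold it; the machine part slides down the incline and kinetic friction applies: f = μ_k N = 0.21 × 940.2 = 197 N.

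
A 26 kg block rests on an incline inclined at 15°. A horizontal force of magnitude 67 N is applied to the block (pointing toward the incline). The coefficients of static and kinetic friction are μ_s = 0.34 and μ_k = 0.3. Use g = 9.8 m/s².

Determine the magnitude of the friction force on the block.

f ≈ 1.23 N (up the incline)

Normal direction: N = m g cos θ + P sin θ = 263.5 N.
Along the incline, the net driving force (taking up-slope positive) is P cos θ − m g sin θ = 64.72 − 65.95 = -1.23 N, so equilibrium requires friction f = 1.23 N (up-slope).
The limit of static friction is μ_s N = 89.58 N.
Since 1.23 N is within the 89.58 N limit, the block stays put and friction is exactly 1.23 N.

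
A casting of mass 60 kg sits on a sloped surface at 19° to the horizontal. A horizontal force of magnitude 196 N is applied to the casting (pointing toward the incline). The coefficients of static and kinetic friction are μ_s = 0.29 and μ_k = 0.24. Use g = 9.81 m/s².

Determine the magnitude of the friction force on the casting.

Resolve perpendicular to the incline: N = m g cos θ + P sin θ = 60×9.81×cos 19° + 196×sin 19° = 620.3 N.
Parallel to the incline: P cos θ − m g sin θ = 185.3 − 191.6 = -6.308 N; the friction needed to balance this is 6.308 N acting up the slope.
The limit of static friction is μ_s N = 179.9 N.
Since 6.308 N is within the 179.9 N limit, the casting stays put and friction is exactly 6.31 N.

f ≈ 6.31 N (up the incline)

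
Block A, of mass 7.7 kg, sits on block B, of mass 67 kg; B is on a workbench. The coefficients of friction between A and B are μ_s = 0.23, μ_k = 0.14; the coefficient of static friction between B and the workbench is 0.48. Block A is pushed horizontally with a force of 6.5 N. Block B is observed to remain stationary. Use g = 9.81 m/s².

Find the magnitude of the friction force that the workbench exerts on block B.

f ≈ 6.5 N

Normal force at the A–B interface: N₁ = m_A g = 75.54 N.
So the A–B interface can sustain at most μ_s N₁ = 17.37 N of static friction.
Since P = 6.5 N ≤ 17.37 N, A does not slip on B; friction on A equals P = 6.5 N.
B experiences an equal 6.5 N forward from A (third law). B is in equilibrium, so the floor supplies f₂ = 6.5 N of static friction (limit μ_s(m_A+m_B)g = 351.7 N, not exceeded).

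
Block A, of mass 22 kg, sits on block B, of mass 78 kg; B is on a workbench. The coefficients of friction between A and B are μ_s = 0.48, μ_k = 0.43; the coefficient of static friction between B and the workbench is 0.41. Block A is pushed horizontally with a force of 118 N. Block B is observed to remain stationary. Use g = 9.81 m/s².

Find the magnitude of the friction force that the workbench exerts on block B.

Between the blocks, N₁ = m_A g = 215.8 N.
So the A–B interface can sustain at most μ_s N₁ = 103.6 N of static friction.
P = 118 N exceeds that limit, so A slips over B and the interface friction becomes kinetic: f₁ = μ_k N₁ = 0.43×215.8 = 92.8 N.
By Newton's third law B feels 92.8 N forward from A. With B stationary, the floor's static friction on B balances it: f₂ = 92.8 N (well within μ_s(m_A+m_B)g = 402.2 N).

f ≈ 92.8 N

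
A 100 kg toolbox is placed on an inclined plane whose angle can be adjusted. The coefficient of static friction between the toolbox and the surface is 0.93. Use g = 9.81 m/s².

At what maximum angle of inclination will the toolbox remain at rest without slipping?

θ_max ≈ 42.9°

At the slip threshold, m g sin θ = μ_s · m g cos θ, so tan θ = μ_s.
θ_max = arctan(0.93) = 42.9°.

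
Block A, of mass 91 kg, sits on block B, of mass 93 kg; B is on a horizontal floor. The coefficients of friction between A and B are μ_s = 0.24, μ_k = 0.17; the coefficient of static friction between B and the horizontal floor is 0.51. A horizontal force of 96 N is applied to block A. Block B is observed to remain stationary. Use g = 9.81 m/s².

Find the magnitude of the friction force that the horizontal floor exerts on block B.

f ≈ 96 N

Normal force at the A–B interface: N₁ = m_A g = 892.7 N.
So the A–B interface can sustain at most μ_s N₁ = 214.3 N of static friction.
Since P = 96 N ≤ 214.3 N, A does not slip on B; friction on A equals P = 96 N.
By Newton's third law B feels 96 N forward from A. With B stationary, the floor's static friction on B balances it: f₂ = 96 N (well within μ_s(m_A+m_B)g = 920.6 N).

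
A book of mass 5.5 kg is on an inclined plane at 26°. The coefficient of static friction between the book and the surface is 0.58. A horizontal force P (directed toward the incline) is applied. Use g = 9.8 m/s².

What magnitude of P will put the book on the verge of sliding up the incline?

P ≈ 80.3 N

At impending motion up the slope, friction acts down-slope at its limit: f = μ_s N.
Perpendicular to the incline: N = m g cos θ + P sin θ.
Along the incline: P cos θ = m g sin θ + μ_s N = m g sin θ + μ_s (m g cos θ + P sin θ).
Solving, P (cos θ − μ_s sin θ) = m g (sin θ + μ_s cos θ), so P = 5.5×9.8×(sin 26° + 0.58 cos 26°)/(cos 26° − 0.58 sin 26°) = 53.9×0.9597/0.6445 = 80.3 N.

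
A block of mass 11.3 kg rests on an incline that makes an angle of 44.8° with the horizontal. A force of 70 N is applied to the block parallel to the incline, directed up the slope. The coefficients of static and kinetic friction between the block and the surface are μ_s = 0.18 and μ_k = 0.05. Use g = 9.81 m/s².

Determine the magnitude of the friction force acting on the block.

The normal reaction is N = m g cos θ = 78.66 N.
Parallel to the incline, ΣF = 0 gives f = m g sin θ − P = 78.11 − 70 = 8.111 N (up-slope positive).
The static-friction ceiling is μ_s N = 0.18 × 78.66 = 14.16 N.
Since |8.111| ≤ 14.16 N, static friction is sufficient; f equals the required value, not μ_s N.

f ≈ 8.11 N (up the incline)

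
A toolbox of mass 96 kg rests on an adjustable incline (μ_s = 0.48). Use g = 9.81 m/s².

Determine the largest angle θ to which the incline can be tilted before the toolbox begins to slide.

θ_max ≈ 25.6°

At the slip threshold, m g sin θ = μ_s · m g cos θ, so tan θ = μ_s.
θ_max = arctan(0.48) = 25.6°.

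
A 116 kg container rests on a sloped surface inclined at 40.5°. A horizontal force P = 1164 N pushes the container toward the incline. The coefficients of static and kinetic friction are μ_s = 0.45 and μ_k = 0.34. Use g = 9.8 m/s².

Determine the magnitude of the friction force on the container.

The horizontal push has a component P sin θ into the surface, so N = m g cos θ + P sin θ = 864.4 + 756 = 1620 N.
Parallel to the incline: P cos θ − m g sin θ = 885.1 − 738.3 = 146.8 N; the friction needed to balance this is 146.8 N acting down the slope.
The limit of static friction is μ_s N = 729.2 N.
Since 146.8 N is within the 729.2 N limit, the container stays put and friction is exactly 147 N.

f ≈ 147 N (down the incline)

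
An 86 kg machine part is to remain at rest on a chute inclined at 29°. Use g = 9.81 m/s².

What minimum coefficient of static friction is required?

At the slip threshold m g sin θ = μ_s m g cos θ, so μ_s,min = tan θ.
μ_s,min = tan 29° = 0.554.

μ_s,min ≈ 0.554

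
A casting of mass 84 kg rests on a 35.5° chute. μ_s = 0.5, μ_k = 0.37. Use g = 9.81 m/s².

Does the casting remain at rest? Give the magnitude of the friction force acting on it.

f ≈ 248 N

N = m g cos θ = 671 N.
Down-slope weight component: m g sin θ = 479 N.
μ_s N = 335 N.
479 > 335 N, so it slides; kinetic friction f = μ_k N = 0.37×671 = 248 N.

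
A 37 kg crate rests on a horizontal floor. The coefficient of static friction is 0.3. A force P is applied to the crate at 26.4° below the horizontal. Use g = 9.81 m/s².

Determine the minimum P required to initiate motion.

N = m g + P sin α (the push presses the crate into the horizontal floor).
At impending slip, P cos α = μ_s N = μ_s (m g + P sin α).
Solving: P (cos α − μ_s sin α) = μ_s m g → P = 0.3×363/(cos 26.4° − 0.3 sin 26.4°) = 109/0.7623 = 143 N.

P ≈ 143 N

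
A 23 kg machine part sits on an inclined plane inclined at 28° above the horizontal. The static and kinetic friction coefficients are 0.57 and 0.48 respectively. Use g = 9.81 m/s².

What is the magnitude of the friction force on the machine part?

Normal force: N = m g cos θ = 23 × 9.81 × cos 28° = 199.2 N.
Along the slope the weight component is m g sin θ = 105.9 N; friction must supply exactly this, acting up-slope.
Static friction can supply at most μ_s N = 113.6 N.
Since |105.9| ≤ 113.6 N, the machine part remains in static equilibrium and friction takes exactly the required value.

f ≈ 106 N (up the incline)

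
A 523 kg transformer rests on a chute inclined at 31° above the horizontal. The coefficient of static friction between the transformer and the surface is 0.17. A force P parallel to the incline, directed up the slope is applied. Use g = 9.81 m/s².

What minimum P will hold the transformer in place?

P_min ≈ 1890 N

The transformer tends to slide down (tan θ > μ_s), so at the point of impending slip friction acts up-slope at its limit: f = μ_s N.
P is parallel to the surface, so N = m g cos θ = 4400 N.
Along the incline: P + μ_s N = m g sin θ, so P = 2640 − 0.17×4400 = 1890 N.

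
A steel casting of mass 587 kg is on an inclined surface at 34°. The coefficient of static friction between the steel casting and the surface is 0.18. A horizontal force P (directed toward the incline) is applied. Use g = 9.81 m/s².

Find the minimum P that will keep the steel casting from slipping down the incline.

P_min ≈ 2540 N

The steel casting tends to slide down (tan θ > μ_s), so at the point of impending slip friction acts up-slope at its limit: f = μ_s N.
Perpendicular to the incline: N = m g cos θ + P sin θ.
Along the incline: P cos θ + μ_s N = m g sin θ, i.e. P cos θ + μ_s (m g cos θ + P sin θ) = m g sin θ.
Solving, P (cos θ + μ_s sin θ) = m g (sin θ − μ_s cos θ), so P = 5760×0.41/0.9297 = 2540 N.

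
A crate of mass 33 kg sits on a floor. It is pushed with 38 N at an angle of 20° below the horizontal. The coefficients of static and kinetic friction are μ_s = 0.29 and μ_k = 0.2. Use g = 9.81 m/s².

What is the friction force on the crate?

Vertical equilibrium gives N = m g + P sin α = 336.7 N.
For equilibrium, f = P cos α = 38×cos 20° = 35.71 N.
μ_s N = 0.29 × 336.7 = 97.65 N.
35.71 ≤ 97.65 N → static; friction equals the required 35.7 N.

f ≈ 35.7 N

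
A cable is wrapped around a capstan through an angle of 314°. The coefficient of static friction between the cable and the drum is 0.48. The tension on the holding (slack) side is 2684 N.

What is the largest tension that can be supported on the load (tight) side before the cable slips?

At impending slip the capstan equation gives T₂/T₁ = e^{μβ} with β in radians.
β = 314° × π/180 = 5.48 rad.
e^{μβ} = e^{0.48×5.48} = 13.88.
T₂ = T₁ · e^{μβ} = 2684 × 13.88 = 37300 N.

T_max ≈ 37300 N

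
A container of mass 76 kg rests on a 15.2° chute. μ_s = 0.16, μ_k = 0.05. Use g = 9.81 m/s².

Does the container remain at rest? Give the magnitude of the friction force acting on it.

N = m g cos θ = 719 N.
Down-slope weight component: m g sin θ = 195 N.
μ_s N = 115 N.
195 > 115 N, so it slides; kinetic friction f = μ_k N = 0.05×719 = 36 N.

f ≈ 36 N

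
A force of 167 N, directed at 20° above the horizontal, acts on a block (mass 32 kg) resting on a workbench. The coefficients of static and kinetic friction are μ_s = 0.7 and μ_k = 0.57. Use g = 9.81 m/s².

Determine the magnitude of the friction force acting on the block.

Vertical equilibrium gives N = m g − P sin α = 256.8 N.
Horizontally, friction must balance P cos α = 156.9 N.
The static-friction limit is μ_s N = 179.8 N.
156.9 ≤ 179.8 N → static; friction equals the required 157 N.

f ≈ 157 N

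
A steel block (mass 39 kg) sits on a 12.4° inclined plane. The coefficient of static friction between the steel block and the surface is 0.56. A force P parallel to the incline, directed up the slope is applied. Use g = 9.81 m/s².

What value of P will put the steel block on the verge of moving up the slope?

At impending motion up the slope, friction acts down-slope at its limit: f = μ_s N.
P is parallel to the surface, so N = m g cos θ = 374 N.
Along the incline: P = m g sin θ + μ_s N = 82.2 + 0.56×374 = 291 N.

P ≈ 291 N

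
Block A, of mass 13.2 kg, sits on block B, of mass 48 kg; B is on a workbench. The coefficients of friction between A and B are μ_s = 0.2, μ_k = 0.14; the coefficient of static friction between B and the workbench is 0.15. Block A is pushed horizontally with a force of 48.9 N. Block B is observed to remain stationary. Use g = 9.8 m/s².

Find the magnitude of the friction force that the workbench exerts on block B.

f ≈ 18.1 N

Normal force at the A–B interface: N₁ = m_A g = 129.4 N.
Maximum static friction on A from B: μ_s N₁ = 0.2×129.4 = 25.87 N.
Since P = 48.9 N > 25.87 N, A slides on B; the A–B friction is kinetic: f₁ = μ_k N₁ = 0.14×129.4 = 18.1 N.
B experiences an equal 18.1 N forward from A (third law). B is in equilibrium, so the floor supplies f₂ = 18.1 N of static friction (limit μ_s(m_A+m_B)g = 89.96 N, not exceeded).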